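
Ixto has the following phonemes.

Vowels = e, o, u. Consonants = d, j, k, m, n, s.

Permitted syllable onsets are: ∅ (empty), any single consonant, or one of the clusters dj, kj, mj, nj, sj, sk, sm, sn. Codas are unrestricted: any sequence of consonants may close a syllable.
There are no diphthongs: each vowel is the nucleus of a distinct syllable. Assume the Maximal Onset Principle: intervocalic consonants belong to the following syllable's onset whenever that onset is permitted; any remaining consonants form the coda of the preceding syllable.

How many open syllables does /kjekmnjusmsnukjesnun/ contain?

Vowels present: e, u, u, e, u; each is a nucleus, giving 5 syllables.
V1 /e/ – V2 /u/: /kmnj/ splits as /km/ + /nj/ (/nj/ is the longest suffix that is a licit onset).
V2 /u/ – V3 /u/: cluster /smsn/ — the longest permitted-onset suffix is /sn/; onset = /sn/, preceding coda = /sm/.
V3 /u/ – V4 /e/: cluster /kj/ — /kj/ is itself a permitted onset, so the whole cluster goes right; preceding coda = ∅.
V4 /e/ – V5 /u/: /sn/ is a licit onset in full, so it all attaches to the next syllable.
Syllabification: kjekm.njusm.snu.kje.snun.
Classifying each syllable: /kjekm/ (closed), /njusm/ (closed), /snu/ (open), /kje/ (open), /snun/ (closed).
Open syllables: 2.

2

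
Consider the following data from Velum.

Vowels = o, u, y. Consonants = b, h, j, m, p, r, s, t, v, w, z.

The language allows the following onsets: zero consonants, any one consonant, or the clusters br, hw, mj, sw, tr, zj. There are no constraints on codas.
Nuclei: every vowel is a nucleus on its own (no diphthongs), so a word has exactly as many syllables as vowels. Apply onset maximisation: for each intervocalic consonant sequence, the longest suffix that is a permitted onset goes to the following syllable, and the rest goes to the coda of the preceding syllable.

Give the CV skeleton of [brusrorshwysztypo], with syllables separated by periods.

CCVC.CVCC.CCVCC.CV.CV

Vowels present: u, o, y, y, o; each is a nucleus, giving 5 syllables.
/u…o/ gap (V1→V2): /sr/; trying suffixes from longest down, /r/ is the first permitted one, so coda /s/ | onset /r/.
/o…y/ gap (V2→V3): cluster /rshw/ — the longest permitted-onset suffix is /hw/; onset = /hw/, preceding coda = /rs/.
/y…y/ gap (V3→V4): /szt/ splits as /sz/ + /t/ (/t/ is the longest suffix that is a licit onset).
/y…o/ gap (V4→V5): /p/ → onset of the next syllable (single consonants are always licit onsets).
Syllabification: brus.rors.hwysz.ty.po.
Mapping each syllable to C/V: /brus/ → CCVC, /rors/ → CVCC, /hwysz/ → CCVCC, /ty/ → CV, /po/ → CV.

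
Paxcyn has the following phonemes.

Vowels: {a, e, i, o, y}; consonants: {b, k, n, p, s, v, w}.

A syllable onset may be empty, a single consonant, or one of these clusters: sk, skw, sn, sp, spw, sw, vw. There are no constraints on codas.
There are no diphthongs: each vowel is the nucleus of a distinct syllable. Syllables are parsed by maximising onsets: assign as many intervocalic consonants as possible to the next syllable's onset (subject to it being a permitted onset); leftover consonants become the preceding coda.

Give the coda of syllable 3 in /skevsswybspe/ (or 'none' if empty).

none

The vowels are e, y, e — 3 nuclei, so 3 syllables.
Between /e/ (V1) and /y/ (V2): /vssw/ — longest licit onset from the right is /sw/, leaving /vs/ as coda.
Between /y/ (V2) and /e/ (V3): /bsp/ — longest licit onset from the right is /sp/, leaving /b/ as coda.
So the parse is skevs.swyb.spe.
Syllable 3 is /spe/: onset /sp/, nucleus /e/, coda ∅.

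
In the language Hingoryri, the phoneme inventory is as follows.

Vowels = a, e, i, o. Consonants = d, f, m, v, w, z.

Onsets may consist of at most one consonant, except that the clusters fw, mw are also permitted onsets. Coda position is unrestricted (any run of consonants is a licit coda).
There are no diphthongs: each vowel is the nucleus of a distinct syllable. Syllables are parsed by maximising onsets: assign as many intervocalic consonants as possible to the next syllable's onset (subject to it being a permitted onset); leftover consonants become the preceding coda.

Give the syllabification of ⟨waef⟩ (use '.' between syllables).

wa.ef

The vowels are a, e — 2 nuclei, so 2 syllables.
V1 /a/ – V2 /e/: no consonants, so the boundary falls immediately after /a/.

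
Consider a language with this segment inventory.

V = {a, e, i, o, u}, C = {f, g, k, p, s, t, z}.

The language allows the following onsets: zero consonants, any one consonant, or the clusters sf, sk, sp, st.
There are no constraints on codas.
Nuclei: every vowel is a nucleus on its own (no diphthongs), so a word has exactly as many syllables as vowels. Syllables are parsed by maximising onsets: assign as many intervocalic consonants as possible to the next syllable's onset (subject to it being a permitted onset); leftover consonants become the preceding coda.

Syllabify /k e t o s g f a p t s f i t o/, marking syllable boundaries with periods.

ke.tosg.fapt.sfi.to

The vowels are e, o, a, i, o — 5 nuclei, so 5 syllables.
Between /e/ (V1) and /o/ (V2): just /t/ — single C goes to the following onset.
Between /o/ (V2) and /a/ (V3): /sgf/ splits as /sg/ + /f/ (/f/ is the longest suffix that is a licit onset).
Between /a/ (V3) and /i/ (V4): /ptsf/ splits as /pt/ + /sf/ (/sf/ is the longest suffix that is a licit onset).
Between /i/ (V4) and /o/ (V5): /t/ is a single consonant, so it becomes the next onset.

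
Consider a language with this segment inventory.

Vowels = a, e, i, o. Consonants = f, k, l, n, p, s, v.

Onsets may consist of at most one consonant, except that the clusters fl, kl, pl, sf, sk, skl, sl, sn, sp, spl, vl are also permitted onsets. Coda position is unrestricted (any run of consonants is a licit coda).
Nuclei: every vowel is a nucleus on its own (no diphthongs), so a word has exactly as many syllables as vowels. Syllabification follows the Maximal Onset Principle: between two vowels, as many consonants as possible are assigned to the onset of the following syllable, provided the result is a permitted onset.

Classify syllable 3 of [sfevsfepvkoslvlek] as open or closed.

closed

Vowels present: e, e, o, e; each is a nucleus, giving 4 syllables.
/e…e/ gap (V1→V2): /vsf/ — longest licit onset from the right is /sf/, leaving /v/ as coda.
/e…o/ gap (V2→V3): cluster /pvk/ — the longest permitted-onset suffix is /k/; onset = /k/, preceding coda = /pv/.
/o…e/ gap (V3→V4): cluster /slvl/ — the longest permitted-onset suffix is /vl/; onset = /vl/, preceding coda = /sl/.
Syllabification: sfev.sfepv.kosl.vlek.
Syllable 3 is /kosl/ with coda /sl/, so it is closed.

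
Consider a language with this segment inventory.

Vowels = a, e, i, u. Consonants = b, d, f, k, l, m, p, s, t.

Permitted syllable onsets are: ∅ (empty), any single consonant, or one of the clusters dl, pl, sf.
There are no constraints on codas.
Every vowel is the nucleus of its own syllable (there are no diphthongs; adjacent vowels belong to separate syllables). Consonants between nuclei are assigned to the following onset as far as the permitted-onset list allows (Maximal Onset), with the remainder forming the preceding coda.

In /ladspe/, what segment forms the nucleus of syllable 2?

Vowels present: a, e; each is a nucleus, giving 2 syllables.
The second nucleus (vowel 2 from the left) is /e/.

e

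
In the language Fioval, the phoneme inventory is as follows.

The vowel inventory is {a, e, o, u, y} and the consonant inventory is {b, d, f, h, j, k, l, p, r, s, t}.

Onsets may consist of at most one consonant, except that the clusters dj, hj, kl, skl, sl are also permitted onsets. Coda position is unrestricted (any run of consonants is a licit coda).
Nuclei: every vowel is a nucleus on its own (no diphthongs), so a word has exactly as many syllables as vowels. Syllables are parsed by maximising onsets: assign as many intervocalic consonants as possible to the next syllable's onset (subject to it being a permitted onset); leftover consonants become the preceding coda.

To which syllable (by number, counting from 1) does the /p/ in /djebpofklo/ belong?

Vowels present: e, o, o; each is a nucleus, giving 3 syllables.
V1 /e/ – V2 /o/: /bp/ splits as /b/ + /p/ (/p/ is the longest suffix that is a licit onset).
V2 /o/ – V3 /o/: cluster /fkl/ — the longest permitted-onset suffix is /kl/; onset = /kl/, preceding coda = /f/.
Putting it together: djeb.pof.klo.
The /p/ is in the onset of syllable 2 (/pof/).

2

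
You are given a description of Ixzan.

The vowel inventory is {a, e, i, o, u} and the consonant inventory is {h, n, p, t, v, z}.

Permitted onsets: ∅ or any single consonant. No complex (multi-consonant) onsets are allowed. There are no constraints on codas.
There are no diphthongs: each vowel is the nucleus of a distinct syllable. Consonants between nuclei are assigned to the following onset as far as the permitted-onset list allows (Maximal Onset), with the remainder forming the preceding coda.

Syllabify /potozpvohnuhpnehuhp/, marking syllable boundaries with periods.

Vowels present: o, o, o, u, e, u; each is a nucleus, giving 6 syllables.
/o…o/ gap (V1→V2): just /t/ — single C goes to the following onset.
/o…o/ gap (V2→V3): /zpv/ splits as /zp/ + /v/ (/v/ is the longest suffix that is a licit onset).
/o…u/ gap (V3→V4): /hn/ splits as /h/ + /n/ (/n/ is the longest suffix that is a licit onset).
/u…e/ gap (V4→V5): /hpn/ splits as /hp/ + /n/ (/n/ is the longest suffix that is a licit onset).
/e…u/ gap (V5→V6): /h/ is a single consonant, so it becomes the next onset.

po.tozp.voh.nuhp.ne.huhp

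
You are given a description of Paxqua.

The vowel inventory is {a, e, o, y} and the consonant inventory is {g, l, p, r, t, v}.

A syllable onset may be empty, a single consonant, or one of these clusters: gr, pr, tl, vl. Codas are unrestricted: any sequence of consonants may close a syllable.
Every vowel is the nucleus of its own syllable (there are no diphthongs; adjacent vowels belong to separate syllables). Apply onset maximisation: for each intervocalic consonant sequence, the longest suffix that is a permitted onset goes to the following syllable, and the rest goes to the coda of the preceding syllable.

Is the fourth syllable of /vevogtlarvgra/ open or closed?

Nuclei (vowels): e, o, a, a → 4 syllables.
Between /e/ (V1) and /o/ (V2): just /v/ — single C goes to the following onset.
Between /o/ (V2) and /a/ (V3): /gtl/ — longest licit onset from the right is /tl/, leaving /g/ as coda.
Between /a/ (V3) and /a/ (V4): /rvgr/ — longest licit onset from the right is /gr/, leaving /rv/ as coda.
Result: ve.vog.tlarv.gra.
Syllable 4 is /gra/; it ends in its nucleus with no coda, so it is open.

open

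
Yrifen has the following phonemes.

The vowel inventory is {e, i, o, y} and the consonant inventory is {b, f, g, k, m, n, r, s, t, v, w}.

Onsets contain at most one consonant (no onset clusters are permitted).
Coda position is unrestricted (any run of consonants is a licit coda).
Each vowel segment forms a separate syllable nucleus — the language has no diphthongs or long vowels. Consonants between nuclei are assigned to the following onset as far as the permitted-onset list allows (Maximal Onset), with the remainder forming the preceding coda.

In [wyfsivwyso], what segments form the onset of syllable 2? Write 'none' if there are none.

s

The vowels are y, i, y, o — 4 nuclei, so 4 syllables.
Between /y/ (V1) and /i/ (V2): /fs/ splits as /f/ + /s/ (/s/ is the longest suffix that is a licit onset).
Between /i/ (V2) and /y/ (V3): /vw/ — longest licit onset from the right is /w/, leaving /v/ as coda.
Between /y/ (V3) and /o/ (V4): /s/ → onset of the next syllable (single consonants are always licit onsets).
Putting it together: wyf.siv.wy.so.
Syllable 2 is /siv/: onset /s/, nucleus /i/, coda /v/.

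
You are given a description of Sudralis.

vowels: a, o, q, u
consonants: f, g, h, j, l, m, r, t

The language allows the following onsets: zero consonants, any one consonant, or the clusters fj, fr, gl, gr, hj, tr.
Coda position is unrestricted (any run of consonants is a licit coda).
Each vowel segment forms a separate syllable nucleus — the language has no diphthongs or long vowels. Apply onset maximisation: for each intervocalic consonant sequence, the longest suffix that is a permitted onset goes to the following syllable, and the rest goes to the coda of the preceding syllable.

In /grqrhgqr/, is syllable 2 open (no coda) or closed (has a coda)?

closed

Nuclei (vowels): q, q → 2 syllables.
/q…q/ gap (V1→V2): cluster /rhg/ — the longest permitted-onset suffix is /g/; onset = /g/, preceding coda = /rh/.
Putting it together: grqrh.gqr.
Syllable 2 is /gqr/ with coda /r/, so it is closed.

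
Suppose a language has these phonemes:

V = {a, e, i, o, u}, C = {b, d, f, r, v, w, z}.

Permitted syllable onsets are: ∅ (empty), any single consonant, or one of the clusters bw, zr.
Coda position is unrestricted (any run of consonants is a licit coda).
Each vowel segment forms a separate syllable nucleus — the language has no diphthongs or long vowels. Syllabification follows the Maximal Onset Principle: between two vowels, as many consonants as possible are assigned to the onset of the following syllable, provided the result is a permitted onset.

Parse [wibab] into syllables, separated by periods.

wi.bab

Nuclei (vowels): i, a → 2 syllables.
Between /i/ (V1) and /a/ (V2): /b/ → onset of the next syllable (single consonants are always licit onsets).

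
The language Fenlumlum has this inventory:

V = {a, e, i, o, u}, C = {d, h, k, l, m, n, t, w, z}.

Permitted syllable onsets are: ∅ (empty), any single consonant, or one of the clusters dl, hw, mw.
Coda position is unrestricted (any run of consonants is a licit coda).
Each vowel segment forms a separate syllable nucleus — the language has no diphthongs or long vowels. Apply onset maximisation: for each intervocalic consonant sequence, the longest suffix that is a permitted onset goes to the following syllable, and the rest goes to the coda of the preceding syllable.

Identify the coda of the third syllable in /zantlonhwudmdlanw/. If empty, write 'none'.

Vowels present: a, o, u, a; each is a nucleus, giving 4 syllables.
σ1/σ2 boundary: /ntl/ — longest licit onset from the right is /l/, leaving /nt/ as coda.
σ2/σ3 boundary: /nhw/ splits as /n/ + /hw/ (/hw/ is the longest suffix that is a licit onset).
σ3/σ4 boundary: /dmdl/; trying suffixes from longest down, /dl/ is the first permitted one, so coda /dm/ | onset /dl/.
Putting it together: zant.lon.hwudm.dlanw.
Syllable 3 is /hwudm/: onset /hw/, nucleus /u/, coda /dm/.

dm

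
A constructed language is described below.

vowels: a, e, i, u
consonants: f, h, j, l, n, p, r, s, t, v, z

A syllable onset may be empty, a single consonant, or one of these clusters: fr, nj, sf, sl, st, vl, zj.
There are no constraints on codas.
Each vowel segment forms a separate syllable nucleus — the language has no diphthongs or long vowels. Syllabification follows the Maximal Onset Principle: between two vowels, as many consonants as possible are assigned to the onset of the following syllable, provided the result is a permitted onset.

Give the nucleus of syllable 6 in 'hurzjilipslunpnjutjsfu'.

Vowels present: u, i, i, u, u, u; each is a nucleus, giving 6 syllables.
The sixth nucleus (vowel 6 from the left) is /u/.

u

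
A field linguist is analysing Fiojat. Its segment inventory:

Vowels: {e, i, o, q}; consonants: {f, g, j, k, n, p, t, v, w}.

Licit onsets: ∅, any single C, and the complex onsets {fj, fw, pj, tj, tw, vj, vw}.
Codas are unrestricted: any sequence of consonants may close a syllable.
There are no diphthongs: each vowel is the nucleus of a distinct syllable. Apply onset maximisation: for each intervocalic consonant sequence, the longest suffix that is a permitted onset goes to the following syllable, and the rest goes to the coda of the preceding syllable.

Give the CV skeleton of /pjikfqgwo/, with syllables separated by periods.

CCVC.CVC.CV

The vowels are i, q, o — 3 nuclei, so 3 syllables.
Between /i/ (V1) and /q/ (V2): /kf/ — longest licit onset from the right is /f/, leaving /k/ as coda.
Between /q/ (V2) and /o/ (V3): /gw/ splits as /g/ + /w/ (/w/ is the longest suffix that is a licit onset).
Result: pjik.fqg.wo.
Mapping each syllable to C/V: /pjik/ → CCVC, /fqg/ → CVC, /wo/ → CV.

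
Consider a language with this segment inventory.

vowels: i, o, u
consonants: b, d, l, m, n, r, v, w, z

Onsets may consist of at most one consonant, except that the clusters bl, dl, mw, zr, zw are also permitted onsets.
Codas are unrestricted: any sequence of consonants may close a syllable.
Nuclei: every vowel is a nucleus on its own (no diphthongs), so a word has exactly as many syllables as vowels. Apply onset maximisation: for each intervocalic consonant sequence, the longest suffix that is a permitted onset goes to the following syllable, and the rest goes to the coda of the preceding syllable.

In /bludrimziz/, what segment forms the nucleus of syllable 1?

The vowels are u, i, i — 3 nuclei, so 3 syllables.
The first nucleus (vowel 1 from the left) is /u/.

u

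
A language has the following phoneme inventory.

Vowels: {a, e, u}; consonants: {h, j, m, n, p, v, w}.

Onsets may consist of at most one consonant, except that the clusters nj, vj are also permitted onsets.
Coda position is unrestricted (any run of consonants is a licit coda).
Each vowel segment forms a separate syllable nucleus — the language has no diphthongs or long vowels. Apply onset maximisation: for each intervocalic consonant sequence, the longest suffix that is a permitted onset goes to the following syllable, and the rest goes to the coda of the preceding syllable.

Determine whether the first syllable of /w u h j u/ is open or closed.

closed

Nuclei (vowels): u, u → 2 syllables.
/u…u/ gap (V1→V2): /hj/; trying suffixes from longest down, /j/ is the first permitted one, so coda /h/ | onset /j/.
Syllabification: wuh.ju.
Syllable 1 is /wuh/ with coda /h/, so it is closed.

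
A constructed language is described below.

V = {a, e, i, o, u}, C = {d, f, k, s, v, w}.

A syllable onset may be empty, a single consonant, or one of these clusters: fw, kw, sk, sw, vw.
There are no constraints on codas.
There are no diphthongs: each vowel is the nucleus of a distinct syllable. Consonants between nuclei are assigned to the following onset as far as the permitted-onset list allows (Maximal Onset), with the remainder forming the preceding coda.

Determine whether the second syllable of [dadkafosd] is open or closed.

open

Nuclei (vowels): a, a, o → 3 syllables.
V1 /a/ – V2 /a/: /dk/ — longest licit onset from the right is /k/, leaving /d/ as coda.
V2 /a/ – V3 /o/: just /f/ — single C goes to the following onset.
Putting it together: dad.ka.fosd.
Syllable 2 is /ka/; it ends in its nucleus with no coda, so it is open.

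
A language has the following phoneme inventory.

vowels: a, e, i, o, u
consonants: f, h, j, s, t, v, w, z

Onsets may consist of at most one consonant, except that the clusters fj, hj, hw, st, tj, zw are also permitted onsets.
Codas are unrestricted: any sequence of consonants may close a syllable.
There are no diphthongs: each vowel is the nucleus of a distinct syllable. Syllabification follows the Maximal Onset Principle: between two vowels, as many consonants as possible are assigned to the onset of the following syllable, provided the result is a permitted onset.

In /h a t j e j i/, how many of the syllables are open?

3

Vowels present: a, e, i; each is a nucleus, giving 3 syllables.
V1 /a/ – V2 /e/: /tj/ — entire cluster is a permitted onset → onset /tj/, coda ∅.
V2 /e/ – V3 /i/: just /j/ — single C goes to the following onset.
So the parse is ha.tje.ji.
Classifying each syllable: /ha/ (open), /tje/ (open), /ji/ (open).
Open syllables: 3.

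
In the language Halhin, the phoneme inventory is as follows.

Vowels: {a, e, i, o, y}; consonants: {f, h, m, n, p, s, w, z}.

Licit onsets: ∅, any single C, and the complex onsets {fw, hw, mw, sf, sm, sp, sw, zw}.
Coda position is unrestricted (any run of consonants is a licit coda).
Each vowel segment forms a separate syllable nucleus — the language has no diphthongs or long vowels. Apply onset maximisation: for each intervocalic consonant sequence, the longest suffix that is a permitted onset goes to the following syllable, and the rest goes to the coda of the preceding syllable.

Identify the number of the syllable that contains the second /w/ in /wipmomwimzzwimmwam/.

3

The vowels are i, o, i, i, a — 5 nuclei, so 5 syllables.
/i…o/ gap (V1→V2): /pm/ splits as /p/ + /m/ (/m/ is the longest suffix that is a licit onset).
/o…i/ gap (V2→V3): /mw/ — entire cluster is a permitted onset → onset /mw/, coda ∅.
/i…i/ gap (V3→V4): /mzzw/ — longest licit onset from the right is /zw/, leaving /mz/ as coda.
/i…a/ gap (V4→V5): /mmw/ splits as /m/ + /mw/ (/mw/ is the longest suffix that is a licit onset).
So the parse is wip.mo.mwimz.zwim.mwam.
The second /w/ is in the onset of syllable 3 (/mwimz/).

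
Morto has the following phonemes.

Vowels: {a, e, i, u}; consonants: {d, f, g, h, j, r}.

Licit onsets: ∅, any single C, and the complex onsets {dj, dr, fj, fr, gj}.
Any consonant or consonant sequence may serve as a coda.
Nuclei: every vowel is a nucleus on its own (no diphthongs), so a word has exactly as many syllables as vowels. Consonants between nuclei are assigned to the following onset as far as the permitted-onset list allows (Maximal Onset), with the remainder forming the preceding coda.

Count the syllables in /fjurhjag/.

2

Vowels present: u, a; each is a nucleus, giving 2 syllables.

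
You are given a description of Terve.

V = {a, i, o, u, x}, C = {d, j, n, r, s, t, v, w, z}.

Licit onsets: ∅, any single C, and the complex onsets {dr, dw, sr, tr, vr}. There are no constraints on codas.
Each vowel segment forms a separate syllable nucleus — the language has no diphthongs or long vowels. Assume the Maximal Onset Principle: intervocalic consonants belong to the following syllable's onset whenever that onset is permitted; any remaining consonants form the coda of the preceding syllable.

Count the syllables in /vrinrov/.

2

The vowels are i, o — 2 nuclei, so 2 syllables.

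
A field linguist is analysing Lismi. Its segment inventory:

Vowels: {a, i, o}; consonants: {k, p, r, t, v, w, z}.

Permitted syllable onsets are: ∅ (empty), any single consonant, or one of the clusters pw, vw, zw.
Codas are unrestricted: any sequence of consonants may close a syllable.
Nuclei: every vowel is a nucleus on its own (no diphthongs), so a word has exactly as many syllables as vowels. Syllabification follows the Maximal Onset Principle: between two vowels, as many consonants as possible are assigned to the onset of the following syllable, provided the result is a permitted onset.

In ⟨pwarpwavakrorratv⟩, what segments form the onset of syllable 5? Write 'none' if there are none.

r

Nuclei (vowels): a, a, a, o, a → 5 syllables.
σ1/σ2 boundary: /rpw/ splits as /r/ + /pw/ (/pw/ is the longest suffix that is a licit onset).
σ2/σ3 boundary: /v/ is a single consonant, so it becomes the next onset.
σ3/σ4 boundary: /kr/ splits as /k/ + /r/ (/r/ is the longest suffix that is a licit onset).
σ4/σ5 boundary: /rr/; trying suffixes from longest down, /r/ is the first permitted one, so coda /r/ | onset /r/.
So the parse is pwar.pwa.vak.ror.ratv.
Syllable 5 is /ratv/: onset /r/, nucleus /a/, coda /tv/.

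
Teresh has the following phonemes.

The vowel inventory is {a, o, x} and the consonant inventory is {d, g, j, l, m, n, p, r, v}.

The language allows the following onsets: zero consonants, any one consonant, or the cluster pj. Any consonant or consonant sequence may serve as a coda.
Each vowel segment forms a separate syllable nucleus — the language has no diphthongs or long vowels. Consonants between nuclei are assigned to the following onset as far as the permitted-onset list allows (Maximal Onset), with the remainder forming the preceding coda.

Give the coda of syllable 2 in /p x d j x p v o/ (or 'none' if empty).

p

Vowels present: x, x, o; each is a nucleus, giving 3 syllables.
/x…x/ gap (V1→V2): /dj/ splits as /d/ + /j/ (/j/ is the longest suffix that is a licit onset).
/x…o/ gap (V2→V3): cluster /pv/ — the longest permitted-onset suffix is /v/; onset = /v/, preceding coda = /p/.
Syllabification: pxd.jxp.vo.
Syllable 2 is /jxp/: onset /j/, nucleus /x/, coda /p/.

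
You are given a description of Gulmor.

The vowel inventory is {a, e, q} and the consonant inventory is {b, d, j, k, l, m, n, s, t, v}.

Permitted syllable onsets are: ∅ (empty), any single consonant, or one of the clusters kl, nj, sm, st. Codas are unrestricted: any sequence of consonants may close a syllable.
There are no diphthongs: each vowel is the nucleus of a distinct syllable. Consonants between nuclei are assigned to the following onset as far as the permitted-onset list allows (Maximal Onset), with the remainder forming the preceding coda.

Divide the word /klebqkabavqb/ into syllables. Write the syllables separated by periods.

Vowels present: e, q, a, a, q; each is a nucleus, giving 5 syllables.
/e…q/ gap (V1→V2): /b/ is a single consonant, so it becomes the next onset.
/q…a/ gap (V2→V3): /k/ → onset of the next syllable (single consonants are always licit onsets).
/a…a/ gap (V3→V4): just /b/ — single C goes to the following onset.
/a…q/ gap (V4→V5): /v/ → onset of the next syllable (single consonants are always licit onsets).

kle.bq.ka.ba.vqb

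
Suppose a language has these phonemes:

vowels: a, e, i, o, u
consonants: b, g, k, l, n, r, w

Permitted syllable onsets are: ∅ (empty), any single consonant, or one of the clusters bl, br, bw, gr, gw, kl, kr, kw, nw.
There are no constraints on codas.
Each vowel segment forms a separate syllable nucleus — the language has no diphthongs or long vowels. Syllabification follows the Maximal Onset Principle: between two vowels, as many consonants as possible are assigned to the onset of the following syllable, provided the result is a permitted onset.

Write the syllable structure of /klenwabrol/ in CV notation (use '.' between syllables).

CCV.CCV.CCVC

The vowels are e, a, o — 3 nuclei, so 3 syllables.
/e…a/ gap (V1→V2): /nw/ — entire cluster is a permitted onset → onset /nw/, coda ∅.
/a…o/ gap (V2→V3): /br/ is a licit onset in full, so it all attaches to the next syllable.
Putting it together: kle.nwa.brol.
Mapping each syllable to C/V: /kle/ → CCV, /nwa/ → CCV, /brol/ → CCVC.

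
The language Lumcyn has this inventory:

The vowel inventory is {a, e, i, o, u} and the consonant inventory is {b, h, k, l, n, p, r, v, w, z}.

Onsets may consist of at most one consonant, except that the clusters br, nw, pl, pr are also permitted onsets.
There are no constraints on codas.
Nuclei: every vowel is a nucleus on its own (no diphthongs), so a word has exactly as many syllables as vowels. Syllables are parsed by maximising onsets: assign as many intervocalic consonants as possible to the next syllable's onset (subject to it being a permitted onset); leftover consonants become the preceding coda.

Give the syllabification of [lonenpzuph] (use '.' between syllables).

lo.nenp.zuph

The vowels are o, e, u — 3 nuclei, so 3 syllables.
Between /o/ (V1) and /e/ (V2): /n/ is a single consonant, so it becomes the next onset.
Between /e/ (V2) and /u/ (V3): /npz/; trying suffixes from longest down, /z/ is the first permitted one, so coda /np/ | onset /z/.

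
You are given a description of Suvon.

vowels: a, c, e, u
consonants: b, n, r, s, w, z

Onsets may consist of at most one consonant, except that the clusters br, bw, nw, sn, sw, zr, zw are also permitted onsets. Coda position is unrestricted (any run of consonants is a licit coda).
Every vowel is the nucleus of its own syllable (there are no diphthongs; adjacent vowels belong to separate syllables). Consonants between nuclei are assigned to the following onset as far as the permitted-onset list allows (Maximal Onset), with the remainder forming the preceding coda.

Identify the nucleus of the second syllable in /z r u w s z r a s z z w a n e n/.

The vowels are u, a, a, e — 4 nuclei, so 4 syllables.
The second nucleus (vowel 2 from the left) is /a/.

a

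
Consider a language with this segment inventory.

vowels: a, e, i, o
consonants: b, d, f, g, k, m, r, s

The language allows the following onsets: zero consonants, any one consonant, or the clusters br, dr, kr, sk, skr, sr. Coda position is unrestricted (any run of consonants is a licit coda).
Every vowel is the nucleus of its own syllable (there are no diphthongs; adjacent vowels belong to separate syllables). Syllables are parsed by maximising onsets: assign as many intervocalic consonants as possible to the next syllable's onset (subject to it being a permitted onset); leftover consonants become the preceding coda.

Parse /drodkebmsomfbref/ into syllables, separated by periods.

drod.kebm.somf.bref

The vowels are o, e, o, e — 4 nuclei, so 4 syllables.
σ1/σ2 boundary: /dk/; trying suffixes from longest down, /k/ is the first permitted one, so coda /d/ | onset /k/.
σ2/σ3 boundary: /bms/ — longest licit onset from the right is /s/, leaving /bm/ as coda.
σ3/σ4 boundary: /mfbr/ — longest licit onset from the right is /br/, leaving /mf/ as coda.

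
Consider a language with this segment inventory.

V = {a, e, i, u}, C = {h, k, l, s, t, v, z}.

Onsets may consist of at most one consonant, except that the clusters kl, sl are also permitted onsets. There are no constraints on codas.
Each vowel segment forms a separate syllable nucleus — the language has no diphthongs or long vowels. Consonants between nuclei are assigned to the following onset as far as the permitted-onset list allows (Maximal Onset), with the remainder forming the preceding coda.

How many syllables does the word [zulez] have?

2

Nuclei (vowels): u, e → 2 syllables.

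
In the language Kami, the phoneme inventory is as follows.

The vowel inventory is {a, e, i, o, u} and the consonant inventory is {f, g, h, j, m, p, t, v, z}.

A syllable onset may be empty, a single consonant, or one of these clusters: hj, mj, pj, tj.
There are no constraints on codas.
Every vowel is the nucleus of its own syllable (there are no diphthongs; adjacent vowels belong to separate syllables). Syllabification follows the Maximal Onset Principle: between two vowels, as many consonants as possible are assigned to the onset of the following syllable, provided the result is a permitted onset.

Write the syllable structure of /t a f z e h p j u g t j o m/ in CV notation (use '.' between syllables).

Vowels present: a, e, u, o; each is a nucleus, giving 4 syllables.
V1 /a/ – V2 /e/: /fz/; trying suffixes from longest down, /z/ is the first permitted one, so coda /f/ | onset /z/.
V2 /e/ – V3 /u/: /hpj/ splits as /h/ + /pj/ (/pj/ is the longest suffix that is a licit onset).
V3 /u/ – V4 /o/: /gtj/ — longest licit onset from the right is /tj/, leaving /g/ as coda.
Syllabification: taf.zeh.pjug.tjom.
Mapping each syllable to C/V: /taf/ → CVC, /zeh/ → CVC, /pjug/ → CCVC, /tjom/ → CCVC.

CVC.CVC.CCVC.CCVC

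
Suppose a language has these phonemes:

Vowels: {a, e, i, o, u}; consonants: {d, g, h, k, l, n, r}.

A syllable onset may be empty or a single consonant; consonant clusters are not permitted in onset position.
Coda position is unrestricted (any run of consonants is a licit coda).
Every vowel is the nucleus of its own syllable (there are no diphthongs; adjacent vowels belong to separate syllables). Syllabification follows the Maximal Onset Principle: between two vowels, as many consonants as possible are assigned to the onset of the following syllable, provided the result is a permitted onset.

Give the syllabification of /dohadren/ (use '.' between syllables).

do.had.ren

Vowels present: o, a, e; each is a nucleus, giving 3 syllables.
σ1/σ2 boundary: /h/ is a single consonant, so it becomes the next onset.
σ2/σ3 boundary: /dr/ splits as /d/ + /r/ (/r/ is the longest suffix that is a licit onset).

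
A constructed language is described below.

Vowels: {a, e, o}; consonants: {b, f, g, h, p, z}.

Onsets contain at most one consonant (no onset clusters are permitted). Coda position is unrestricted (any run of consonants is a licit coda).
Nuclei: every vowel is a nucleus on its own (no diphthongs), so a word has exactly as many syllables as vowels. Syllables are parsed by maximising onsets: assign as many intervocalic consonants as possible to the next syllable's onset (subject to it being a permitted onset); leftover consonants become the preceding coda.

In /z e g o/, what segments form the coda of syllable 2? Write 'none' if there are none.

none

Nuclei (vowels): e, o → 2 syllables.
V1 /e/ – V2 /o/: /g/ is a single consonant, so it becomes the next onset.
So the parse is ze.go.
Syllable 2 is /go/: onset /g/, nucleus /o/, coda ∅.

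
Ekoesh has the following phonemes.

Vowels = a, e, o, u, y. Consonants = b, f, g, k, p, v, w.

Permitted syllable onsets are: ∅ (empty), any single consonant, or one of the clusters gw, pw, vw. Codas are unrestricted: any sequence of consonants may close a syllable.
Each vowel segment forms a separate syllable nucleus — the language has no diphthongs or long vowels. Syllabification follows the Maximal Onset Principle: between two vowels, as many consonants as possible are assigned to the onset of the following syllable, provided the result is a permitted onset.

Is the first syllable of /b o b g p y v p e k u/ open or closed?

Nuclei (vowels): o, y, e, u → 4 syllables.
σ1/σ2 boundary: /bgp/ splits as /bg/ + /p/ (/p/ is the longest suffix that is a licit onset).
σ2/σ3 boundary: /vp/ — longest licit onset from the right is /p/, leaving /v/ as coda.
σ3/σ4 boundary: /k/ is a single consonant, so it becomes the next onset.
Putting it together: bobg.pyv.pe.ku.
Syllable 1 is /bobg/ with coda /bg/, so it is closed.

closed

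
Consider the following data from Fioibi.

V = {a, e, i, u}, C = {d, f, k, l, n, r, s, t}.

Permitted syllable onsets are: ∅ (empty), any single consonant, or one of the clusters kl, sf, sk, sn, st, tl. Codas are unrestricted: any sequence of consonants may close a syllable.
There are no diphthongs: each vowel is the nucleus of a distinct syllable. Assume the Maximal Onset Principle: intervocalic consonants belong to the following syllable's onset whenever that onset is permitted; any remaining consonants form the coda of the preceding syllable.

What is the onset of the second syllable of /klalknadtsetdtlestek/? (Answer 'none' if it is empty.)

The vowels are a, a, e, e, e — 5 nuclei, so 5 syllables.
/a…a/ gap (V1→V2): cluster /lkn/ — the longest permitted-onset suffix is /n/; onset = /n/, preceding coda = /lk/.
/a…e/ gap (V2→V3): /dts/ splits as /dt/ + /s/ (/s/ is the longest suffix that is a licit onset).
/e…e/ gap (V3→V4): /tdtl/ splits as /td/ + /tl/ (/tl/ is the longest suffix that is a licit onset).
/e…e/ gap (V4→V5): cluster /st/ — /st/ is itself a permitted onset, so the whole cluster goes right; preceding coda = ∅.
So the parse is klalk.nadt.setd.tle.stek.
Syllable 2 is /nadt/: onset /n/, nucleus /a/, coda /dt/.

n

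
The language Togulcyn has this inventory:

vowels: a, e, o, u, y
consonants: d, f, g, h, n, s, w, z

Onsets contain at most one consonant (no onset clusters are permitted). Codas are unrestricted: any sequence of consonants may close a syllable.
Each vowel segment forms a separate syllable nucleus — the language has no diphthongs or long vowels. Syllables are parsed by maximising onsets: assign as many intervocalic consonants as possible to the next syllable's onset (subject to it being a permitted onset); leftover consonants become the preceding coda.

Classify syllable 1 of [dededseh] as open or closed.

open

Vowels present: e, e, e; each is a nucleus, giving 3 syllables.
Between /e/ (V1) and /e/ (V2): /d/ → onset of the next syllable (single consonants are always licit onsets).
Between /e/ (V2) and /e/ (V3): /ds/ splits as /d/ + /s/ (/s/ is the longest suffix that is a licit onset).
Syllabification: de.ded.seh.
Syllable 1 is /de/; it ends in its nucleus with no coda, so it is open.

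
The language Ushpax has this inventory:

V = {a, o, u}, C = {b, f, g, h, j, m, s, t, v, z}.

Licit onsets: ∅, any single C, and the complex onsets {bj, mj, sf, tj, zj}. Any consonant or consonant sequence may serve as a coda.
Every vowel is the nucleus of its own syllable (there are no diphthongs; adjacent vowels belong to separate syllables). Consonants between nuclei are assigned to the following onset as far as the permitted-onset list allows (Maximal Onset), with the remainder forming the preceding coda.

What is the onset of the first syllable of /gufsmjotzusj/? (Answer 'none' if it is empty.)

g

Nuclei (vowels): u, o, u → 3 syllables.
V1 /u/ – V2 /o/: /fsmj/ — longest licit onset from the right is /mj/, leaving /fs/ as coda.
V2 /o/ – V3 /u/: cluster /tz/ — the longest permitted-onset suffix is /z/; onset = /z/, preceding coda = /t/.
Putting it together: gufs.mjot.zusj.
Syllable 1 is /gufs/: onset /g/, nucleus /u/, coda /fs/.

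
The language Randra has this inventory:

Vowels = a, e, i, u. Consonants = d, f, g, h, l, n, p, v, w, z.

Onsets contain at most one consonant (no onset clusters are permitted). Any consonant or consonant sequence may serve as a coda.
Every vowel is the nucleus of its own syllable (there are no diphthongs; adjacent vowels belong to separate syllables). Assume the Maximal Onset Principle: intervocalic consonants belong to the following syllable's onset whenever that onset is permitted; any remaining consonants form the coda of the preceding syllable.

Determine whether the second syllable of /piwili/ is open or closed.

The vowels are i, i, i — 3 nuclei, so 3 syllables.
Between /i/ (V1) and /i/ (V2): /w/ is a single consonant, so it becomes the next onset.
Between /i/ (V2) and /i/ (V3): just /l/ — single C goes to the following onset.
So the parse is pi.wi.li.
Syllable 2 is /wi/; it ends in its nucleus with no coda, so it is open.

open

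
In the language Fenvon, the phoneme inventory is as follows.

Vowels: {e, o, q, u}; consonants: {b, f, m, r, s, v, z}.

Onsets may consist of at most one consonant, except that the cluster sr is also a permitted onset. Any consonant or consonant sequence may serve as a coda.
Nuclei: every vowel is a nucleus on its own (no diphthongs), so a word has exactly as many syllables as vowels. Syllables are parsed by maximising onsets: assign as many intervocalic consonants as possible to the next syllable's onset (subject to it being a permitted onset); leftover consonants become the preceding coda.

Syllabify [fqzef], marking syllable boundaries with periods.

The vowels are q, e — 2 nuclei, so 2 syllables.
σ1/σ2 boundary: just /z/ — single C goes to the following onset.

fq.zef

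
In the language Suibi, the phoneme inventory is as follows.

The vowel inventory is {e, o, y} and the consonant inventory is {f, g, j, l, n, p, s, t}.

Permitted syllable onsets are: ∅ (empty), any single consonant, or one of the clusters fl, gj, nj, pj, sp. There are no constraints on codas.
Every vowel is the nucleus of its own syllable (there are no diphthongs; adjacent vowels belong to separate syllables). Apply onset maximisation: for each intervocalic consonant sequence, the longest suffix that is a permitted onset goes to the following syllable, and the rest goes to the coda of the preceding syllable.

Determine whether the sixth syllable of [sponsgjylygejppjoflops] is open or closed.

closed

Nuclei (vowels): o, y, y, e, o, o → 6 syllables.
σ1/σ2 boundary: /nsgj/; trying suffixes from longest down, /gj/ is the first permitted one, so coda /ns/ | onset /gj/.
σ2/σ3 boundary: /l/ is a single consonant, so it becomes the next onset.
σ3/σ4 boundary: just /g/ — single C goes to the following onset.
σ4/σ5 boundary: /jppj/ splits as /jp/ + /pj/ (/pj/ is the longest suffix that is a licit onset).
σ5/σ6 boundary: /fl/ — entire cluster is a permitted onset → onset /fl/, coda ∅.
Putting it together: spons.gjy.ly.gejp.pjo.flops.
Syllable 6 is /flops/ with coda /ps/, so it is closed.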